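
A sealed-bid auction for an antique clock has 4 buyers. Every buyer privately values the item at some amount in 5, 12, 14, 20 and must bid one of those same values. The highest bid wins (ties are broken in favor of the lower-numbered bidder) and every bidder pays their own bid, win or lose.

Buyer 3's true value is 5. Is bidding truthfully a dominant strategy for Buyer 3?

Check each profile of the others' bids and compare truth against every alternative bid.
Others bid (5, 5, 20): truth gives -5, best alternative gives -12.
Others bid (5, 12, 20): truth gives -5, best alternative gives -12.
Others bid (5, 14, 5): truth gives -5, best alternative gives -12.
Others bid (5, 14, 12): truth gives -5, best alternative gives -12.
Others bid (5, 14, 14): truth gives -5, best alternative gives -12.
Others bid (5, 14, 20): truth gives -5, best alternative gives -12.
(Remaining 58 profiles checked similarly; truth is weakly best in each.)
In every case the truthful bid is at least as good as any alternative, so it is a dominant strategy.

Yes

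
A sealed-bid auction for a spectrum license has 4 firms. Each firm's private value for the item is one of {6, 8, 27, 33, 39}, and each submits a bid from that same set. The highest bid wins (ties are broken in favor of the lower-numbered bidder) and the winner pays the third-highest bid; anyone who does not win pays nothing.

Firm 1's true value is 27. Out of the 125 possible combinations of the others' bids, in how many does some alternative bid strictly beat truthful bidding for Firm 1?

24

Others bid (6, 6, 33): truth gives 0; bid 33 gives 21 > 0. Violating.
Others bid (6, 6, 39): truth gives 0; bid 39 gives 21 > 0. Violating.
Others bid (6, 8, 33): truth gives 0; bid 33 gives 19 > 0. Violating.
Others bid (6, 8, 39): truth gives 0; bid 39 gives 19 > 0. Violating.
Others bid (6, 6, 6): truth gives 21; no alternative beats it.
Others bid (6, 6, 8): truth gives 21; no alternative beats it.
(Checking all 125 profiles: 24 have a profitable deviation, 101 do not.)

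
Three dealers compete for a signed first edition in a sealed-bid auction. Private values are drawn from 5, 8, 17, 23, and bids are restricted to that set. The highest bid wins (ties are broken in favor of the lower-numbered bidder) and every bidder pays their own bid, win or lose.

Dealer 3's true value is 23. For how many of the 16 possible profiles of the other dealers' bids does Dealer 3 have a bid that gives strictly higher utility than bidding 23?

11

Others bid (5, 5): truth gives 0; bid 8 gives 15 > 0. Violating.
Others bid (5, 8): truth gives 0; bid 17 gives 6 > 0. Violating.
Others bid (5, 23): truth gives -23; bid 5 gives -5 > -23. Violating.
Others bid (8, 5): truth gives 0; bid 17 gives 6 > 0. Violating.
Others bid (5, 17): truth gives 0; no alternative beats it.
Others bid (8, 17): truth gives 0; no alternative beats it.
(Checking all 16 profiles: 11 have a profitable deviation, 5 do not.)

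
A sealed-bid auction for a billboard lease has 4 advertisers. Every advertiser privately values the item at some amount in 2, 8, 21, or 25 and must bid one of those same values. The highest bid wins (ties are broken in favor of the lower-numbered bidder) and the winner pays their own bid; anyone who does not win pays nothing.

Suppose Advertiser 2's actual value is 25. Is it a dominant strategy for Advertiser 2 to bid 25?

Consider the case where Advertiser 1 bids 2, Advertiser 3 bids 2 and Advertiser 4 bids 2.
Truthful bid 25: wins, pays 25, utility 25 - 25 = 0.
Bid 8 instead: wins, pays 8, utility 25 - 8 = 17.
Since 17 > 0, bidding 8 is strictly better here, so truthful bidding is not dominant.

No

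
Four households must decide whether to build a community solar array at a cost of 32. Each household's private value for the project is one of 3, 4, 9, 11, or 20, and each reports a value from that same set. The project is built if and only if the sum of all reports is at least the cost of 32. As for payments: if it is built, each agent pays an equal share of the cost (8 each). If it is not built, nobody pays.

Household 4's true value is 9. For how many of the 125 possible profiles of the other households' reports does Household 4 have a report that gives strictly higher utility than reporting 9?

31

Others report (3, 3, 9): truth gives 0; report 20 gives 1 > 0. Violating.
Others report (3, 3, 11): truth gives 0; report 20 gives 1 > 0. Violating.
Others report (3, 4, 9): truth gives 0; report 20 gives 1 > 0. Violating.
Others report (3, 4, 11): truth gives 0; report 20 gives 1 > 0. Violating.
Others report (3, 3, 3): truth gives 0; no alternative beats it.
Others report (3, 3, 4): truth gives 0; no alternative beats it.
(Checking all 125 profiles: 31 have a profitable deviation, 94 do not.)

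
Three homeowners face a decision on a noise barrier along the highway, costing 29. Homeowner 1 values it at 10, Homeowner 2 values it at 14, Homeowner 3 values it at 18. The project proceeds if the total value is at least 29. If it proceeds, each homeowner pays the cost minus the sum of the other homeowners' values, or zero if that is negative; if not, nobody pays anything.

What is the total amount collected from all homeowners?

Total value 42 ≥ cost 29, so it is built.
Homeowner 1: others sum to 32; max(0, 29 - 32) = 0.
Homeowner 2: others sum to 28; max(0, 29 - 28) = 1.
Homeowner 3: others sum to 24; max(0, 29 - 24) = 5.
Total collected = 0 + 1 + 5 = 6.

6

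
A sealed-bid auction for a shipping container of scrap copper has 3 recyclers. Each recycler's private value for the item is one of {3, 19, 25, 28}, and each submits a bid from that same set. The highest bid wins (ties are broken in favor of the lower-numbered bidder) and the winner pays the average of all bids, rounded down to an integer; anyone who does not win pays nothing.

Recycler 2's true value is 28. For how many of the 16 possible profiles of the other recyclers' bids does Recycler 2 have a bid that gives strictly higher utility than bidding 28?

Others bid (3, 3): truth gives 17; bid 19 gives 20 > 17. Violating.
Others bid (3, 19): truth gives 12; bid 19 gives 15 > 12. Violating.
Others bid (3, 25): truth gives 10; bid 25 gives 11 > 10. Violating.
Others bid (19, 3): truth gives 12; bid 25 gives 13 > 12. Violating.
Others bid (3, 28): truth gives 9; no alternative beats it.
Others bid (19, 28): truth gives 3; no alternative beats it.
(Checking all 16 profiles: 6 have a profitable deviation, 10 do not.)

6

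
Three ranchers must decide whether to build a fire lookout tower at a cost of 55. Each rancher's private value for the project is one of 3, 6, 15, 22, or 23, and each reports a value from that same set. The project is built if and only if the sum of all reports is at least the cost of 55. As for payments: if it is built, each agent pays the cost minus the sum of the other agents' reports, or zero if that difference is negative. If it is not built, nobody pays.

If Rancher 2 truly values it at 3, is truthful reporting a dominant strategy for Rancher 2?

Check each profile of the others' reports and compare truth against every alternative report.
Others report (3, 3): truth gives 0, best alternative gives 0.
Others report (3, 6): truth gives 0, best alternative gives 0.
Others report (3, 15): truth gives 0, best alternative gives 0.
Others report (3, 22): truth gives 0, best alternative gives 0.
Others report (3, 23): truth gives 0, best alternative gives 0.
Others report (6, 3): truth gives 0, best alternative gives 0.
(Remaining 19 profiles checked similarly; truth is weakly best in each.)
In every case the truthful report is at least as good as any alternative, so it is a dominant strategy.

Yes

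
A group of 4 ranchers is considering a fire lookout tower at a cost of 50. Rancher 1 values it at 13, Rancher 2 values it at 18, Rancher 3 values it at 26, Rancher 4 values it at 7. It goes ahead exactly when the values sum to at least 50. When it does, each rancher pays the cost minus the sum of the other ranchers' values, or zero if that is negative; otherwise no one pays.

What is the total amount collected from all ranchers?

Total value 64 ≥ cost 50, so it is built.
Rancher 1: others sum to 51; max(0, 50 - 51) = 0.
Rancher 2: others sum to 46; max(0, 50 - 46) = 4.
Rancher 3: others sum to 38; max(0, 50 - 38) = 12.
Rancher 4: others sum to 57; max(0, 50 - 57) = 0.
Total collected = 0 + 4 + 12 + 0 = 16.

16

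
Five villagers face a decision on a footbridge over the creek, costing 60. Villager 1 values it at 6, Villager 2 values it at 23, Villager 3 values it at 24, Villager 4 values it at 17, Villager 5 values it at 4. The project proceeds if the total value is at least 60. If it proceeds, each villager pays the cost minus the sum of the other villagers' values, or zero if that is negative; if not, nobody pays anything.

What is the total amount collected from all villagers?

22

Total value 74 ≥ cost 60, so it is built.
Villager 1: others sum to 68; max(0, 60 - 68) = 0.
Villager 2: others sum to 51; max(0, 60 - 51) = 9.
Villager 3: others sum to 50; max(0, 60 - 50) = 10.
Villager 4: others sum to 57; max(0, 60 - 57) = 3.
Villager 5: others sum to 70; max(0, 60 - 70) = 0.
Total collected = 0 + 9 + 10 + 3 + 0 = 22.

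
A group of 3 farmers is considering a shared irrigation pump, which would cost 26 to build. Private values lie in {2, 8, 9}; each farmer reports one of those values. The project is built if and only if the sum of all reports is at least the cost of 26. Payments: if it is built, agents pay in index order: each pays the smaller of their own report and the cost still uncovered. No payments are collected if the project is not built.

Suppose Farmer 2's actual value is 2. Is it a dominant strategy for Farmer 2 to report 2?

Yes

Check each profile of the others' reports and compare truth against every alternative report.
Others report (9, 9): truth gives 0, best alternative gives -6.
Others report (2, 2): truth gives 0, best alternative gives 0.
Others report (2, 8): truth gives 0, best alternative gives 0.
Others report (2, 9): truth gives 0, best alternative gives 0.
Others report (8, 2): truth gives 0, best alternative gives 0.
Others report (8, 8): truth gives 0, best alternative gives 0.
(Remaining 3 profiles checked similarly; truth is weakly best in each.)
In every case the truthful report is at least as good as any alternative, so it is a dominant strategy.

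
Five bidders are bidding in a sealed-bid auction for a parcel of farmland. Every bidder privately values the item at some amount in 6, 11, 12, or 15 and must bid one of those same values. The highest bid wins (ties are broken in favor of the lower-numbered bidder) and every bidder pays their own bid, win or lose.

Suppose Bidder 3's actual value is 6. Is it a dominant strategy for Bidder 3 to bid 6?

No

Consider the case where Bidder 1 bids 6, Bidder 2 bids 6, Bidder 4 bids 6 and Bidder 5 bids 6.
Truthful bid 6: loses but pays 6, utility -6.
Bid 11 instead: wins, pays 11, utility 6 - 11 = -5.
Since -5 > -6, bidding 11 is strictly better here, so truthful bidding is not dominant.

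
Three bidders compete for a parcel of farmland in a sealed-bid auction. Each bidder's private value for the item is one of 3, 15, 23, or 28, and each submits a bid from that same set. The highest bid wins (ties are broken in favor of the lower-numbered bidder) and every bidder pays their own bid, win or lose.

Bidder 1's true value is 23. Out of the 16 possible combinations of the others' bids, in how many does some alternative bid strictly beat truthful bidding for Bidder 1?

Others bid (3, 3): truth gives 0; bid 3 gives 20 > 0. Violating.
Others bid (3, 15): truth gives 0; bid 15 gives 8 > 0. Violating.
Others bid (3, 28): truth gives -23; bid 3 gives -3 > -23. Violating.
Others bid (15, 3): truth gives 0; bid 15 gives 8 > 0. Violating.
Others bid (3, 23): truth gives 0; no alternative beats it.
Others bid (15, 23): truth gives 0; no alternative beats it.
(Checking all 16 profiles: 11 have a profitable deviation, 5 do not.)

11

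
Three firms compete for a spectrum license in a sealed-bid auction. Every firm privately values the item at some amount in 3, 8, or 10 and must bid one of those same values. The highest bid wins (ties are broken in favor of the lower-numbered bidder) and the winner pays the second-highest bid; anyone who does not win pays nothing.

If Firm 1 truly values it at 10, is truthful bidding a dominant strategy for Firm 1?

Check each profile of the others' bids and compare truth against every alternative bid.
Others bid (3, 3): truth gives 7, best alternative gives 7.
Others bid (3, 8): truth gives 2, best alternative gives 2.
Others bid (8, 3): truth gives 2, best alternative gives 2.
Others bid (8, 8): truth gives 2, best alternative gives 2.
Others bid (3, 10): truth gives 0, best alternative gives 0.
Others bid (8, 10): truth gives 0, best alternative gives 0.
(Remaining 3 profiles checked similarly; truth is weakly best in each.)
In every case the truthful bid is at least as good as any alternative, so it is a dominant strategy.

Yes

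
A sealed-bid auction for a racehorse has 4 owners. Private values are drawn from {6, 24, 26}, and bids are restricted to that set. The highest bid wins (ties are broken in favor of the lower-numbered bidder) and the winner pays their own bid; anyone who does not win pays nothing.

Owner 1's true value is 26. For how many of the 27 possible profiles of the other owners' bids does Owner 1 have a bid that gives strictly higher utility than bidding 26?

Others bid (6, 6, 6): truth gives 0; bid 6 gives 20 > 0. Violating.
Others bid (6, 6, 24): truth gives 0; bid 24 gives 2 > 0. Violating.
Others bid (6, 24, 6): truth gives 0; bid 24 gives 2 > 0. Violating.
Others bid (6, 24, 24): truth gives 0; bid 24 gives 2 > 0. Violating.
Others bid (6, 6, 26): truth gives 0; no alternative beats it.
Others bid (6, 24, 26): truth gives 0; no alternative beats it.
(Checking all 27 profiles: 8 have a profitable deviation, 19 do not.)

8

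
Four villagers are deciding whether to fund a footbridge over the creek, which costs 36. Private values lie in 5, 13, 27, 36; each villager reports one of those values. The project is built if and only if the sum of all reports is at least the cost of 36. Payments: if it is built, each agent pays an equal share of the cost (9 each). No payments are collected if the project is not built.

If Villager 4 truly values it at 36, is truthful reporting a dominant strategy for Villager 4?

Check each profile of the others' reports and compare truth against every alternative report.
Others report (5, 5, 5): truth gives 27, best alternative gives 27.
Others report (5, 5, 13): truth gives 27, best alternative gives 27.
Others report (5, 5, 27): truth gives 27, best alternative gives 27.
Others report (5, 5, 36): truth gives 27, best alternative gives 27.
Others report (5, 13, 5): truth gives 27, best alternative gives 27.
Others report (5, 13, 13): truth gives 27, best alternative gives 27.
(Remaining 58 profiles checked similarly; truth is weakly best in each.)
In every case the truthful report is at least as good as any alternative, so it is a dominant strategy.

Yes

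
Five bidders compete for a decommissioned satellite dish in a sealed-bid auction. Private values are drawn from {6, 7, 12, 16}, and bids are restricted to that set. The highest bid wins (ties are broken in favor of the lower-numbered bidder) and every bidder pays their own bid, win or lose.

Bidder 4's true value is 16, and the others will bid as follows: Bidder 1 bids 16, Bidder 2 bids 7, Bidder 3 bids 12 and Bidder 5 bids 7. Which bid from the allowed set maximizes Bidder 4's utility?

6

Bid 6: loses but pays 6, utility -6.
Bid 7: loses but pays 7, utility -7.
Bid 12: loses but pays 12, utility -12.
Bid 16: loses but pays 16, utility -16.
The best choice is 6 with utility -6.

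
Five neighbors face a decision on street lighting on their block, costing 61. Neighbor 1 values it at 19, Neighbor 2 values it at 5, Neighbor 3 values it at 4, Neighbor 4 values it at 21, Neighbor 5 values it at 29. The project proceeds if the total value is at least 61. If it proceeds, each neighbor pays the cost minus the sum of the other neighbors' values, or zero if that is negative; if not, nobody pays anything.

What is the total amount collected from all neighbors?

18

Total value 78 ≥ cost 61, so it is built.
Neighbor 1: others sum to 59; max(0, 61 - 59) = 2.
Neighbor 2: others sum to 73; max(0, 61 - 73) = 0.
Neighbor 3: others sum to 74; max(0, 61 - 74) = 0.
Neighbor 4: others sum to 57; max(0, 61 - 57) = 4.
Neighbor 5: others sum to 49; max(0, 61 - 49) = 12.
Total collected = 2 + 0 + 0 + 4 + 12 = 18.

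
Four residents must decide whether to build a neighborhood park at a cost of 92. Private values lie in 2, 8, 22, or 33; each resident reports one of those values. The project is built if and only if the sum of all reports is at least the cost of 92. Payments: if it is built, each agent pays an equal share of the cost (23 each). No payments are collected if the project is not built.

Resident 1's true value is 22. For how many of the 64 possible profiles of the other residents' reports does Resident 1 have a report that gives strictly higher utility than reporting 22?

Others report (8, 33, 33): truth gives -1; report 2 gives 0 > -1. Violating.
Others report (22, 22, 33): truth gives -1; report 2 gives 0 > -1. Violating.
Others report (22, 33, 22): truth gives -1; report 2 gives 0 > -1. Violating.
Others report (22, 33, 33): truth gives -1; report 2 gives 0 > -1. Violating.
Others report (2, 2, 2): truth gives 0; no alternative beats it.
Others report (2, 2, 8): truth gives 0; no alternative beats it.
(Checking all 64 profiles: 9 have a profitable deviation, 55 do not.)

9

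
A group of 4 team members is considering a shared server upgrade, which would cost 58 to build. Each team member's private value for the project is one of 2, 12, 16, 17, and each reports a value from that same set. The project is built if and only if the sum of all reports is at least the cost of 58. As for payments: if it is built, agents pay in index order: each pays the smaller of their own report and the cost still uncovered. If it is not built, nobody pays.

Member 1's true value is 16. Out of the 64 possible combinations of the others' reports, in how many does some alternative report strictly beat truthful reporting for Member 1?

Others report (12, 17, 17): truth gives 0; report 12 gives 4 > 0. Violating.
Others report (16, 16, 16): truth gives 0; report 12 gives 4 > 0. Violating.
Others report (16, 16, 17): truth gives 0; report 12 gives 4 > 0. Violating.
Others report (16, 17, 16): truth gives 0; report 12 gives 4 > 0. Violating.
Others report (2, 2, 2): truth gives 0; no alternative beats it.
Others report (2, 2, 12): truth gives 0; no alternative beats it.
(Checking all 64 profiles: 11 have a profitable deviation, 53 do not.)

11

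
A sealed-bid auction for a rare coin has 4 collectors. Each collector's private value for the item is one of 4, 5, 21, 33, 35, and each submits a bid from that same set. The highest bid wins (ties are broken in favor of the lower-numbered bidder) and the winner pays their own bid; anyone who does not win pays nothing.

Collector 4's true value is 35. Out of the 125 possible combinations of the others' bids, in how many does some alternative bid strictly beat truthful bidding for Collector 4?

Others bid (4, 4, 4): truth gives 0; bid 5 gives 30 > 0. Violating.
Others bid (4, 4, 5): truth gives 0; bid 21 gives 14 > 0. Violating.
Others bid (4, 4, 21): truth gives 0; bid 33 gives 2 > 0. Violating.
Others bid (4, 5, 4): truth gives 0; bid 21 gives 14 > 0. Violating.
Others bid (4, 4, 33): truth gives 0; no alternative beats it.
Others bid (4, 4, 35): truth gives 0; no alternative beats it.
(Checking all 125 profiles: 27 have a profitable deviation, 98 do not.)

27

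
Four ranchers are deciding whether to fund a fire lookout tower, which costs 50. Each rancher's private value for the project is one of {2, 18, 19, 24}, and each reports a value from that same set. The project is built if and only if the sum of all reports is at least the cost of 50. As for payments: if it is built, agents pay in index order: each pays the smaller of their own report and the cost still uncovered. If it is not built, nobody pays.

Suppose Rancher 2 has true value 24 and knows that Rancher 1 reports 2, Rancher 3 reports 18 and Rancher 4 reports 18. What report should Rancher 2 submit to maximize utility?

Report 2: project not built, utility 0.
Report 18: project built, pays 18, utility 24 - 18 = 6.
Report 19: project built, pays 19, utility 24 - 19 = 5.
Report 24: project built, pays 24, utility 24 - 24 = 0.
The best choice is 18 with utility 6.

18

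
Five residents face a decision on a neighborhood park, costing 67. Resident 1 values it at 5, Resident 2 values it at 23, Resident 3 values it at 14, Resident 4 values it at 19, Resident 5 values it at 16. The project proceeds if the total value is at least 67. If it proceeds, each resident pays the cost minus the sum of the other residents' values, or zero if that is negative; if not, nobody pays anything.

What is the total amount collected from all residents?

Total value 77 ≥ cost 67, so it is built.
Resident 1: others sum to 72; max(0, 67 - 72) = 0.
Resident 2: others sum to 54; max(0, 67 - 54) = 13.
Resident 3: others sum to 63; max(0, 67 - 63) = 4.
Resident 4: others sum to 58; max(0, 67 - 58) = 9.
Resident 5: others sum to 61; max(0, 67 - 61) = 6.
Total collected = 0 + 13 + 4 + 9 + 6 = 32.

32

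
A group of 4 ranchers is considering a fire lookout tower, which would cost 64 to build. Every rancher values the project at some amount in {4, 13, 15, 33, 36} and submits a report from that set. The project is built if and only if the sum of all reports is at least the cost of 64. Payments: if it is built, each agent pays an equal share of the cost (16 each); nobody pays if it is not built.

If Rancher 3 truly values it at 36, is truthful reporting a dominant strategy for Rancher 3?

Yes

Check each profile of the others' reports and compare truth against every alternative report.
Others report (4, 13, 13): truth gives 20, best alternative gives 0.
Others report (13, 4, 13): truth gives 20, best alternative gives 0.
Others report (13, 13, 4): truth gives 20, best alternative gives 0.
Others report (4, 4, 33): truth gives 20, best alternative gives 20.
Others report (4, 4, 36): truth gives 20, best alternative gives 20.
Others report (4, 13, 15): truth gives 20, best alternative gives 20.
(Remaining 119 profiles checked similarly; truth is weakly best in each.)
In every case the truthful report is at least as good as any alternative, so it is a dominant strategy.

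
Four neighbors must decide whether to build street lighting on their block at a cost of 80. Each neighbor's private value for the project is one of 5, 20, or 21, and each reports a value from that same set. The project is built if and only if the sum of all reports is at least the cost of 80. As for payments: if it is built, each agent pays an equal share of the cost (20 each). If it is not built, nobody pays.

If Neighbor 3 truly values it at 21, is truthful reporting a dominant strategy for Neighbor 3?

Yes

Check each profile of the others' reports and compare truth against every alternative report.
Others report (20, 20, 20): truth gives 1, best alternative gives 1.
Others report (20, 20, 21): truth gives 1, best alternative gives 1.
Others report (20, 21, 20): truth gives 1, best alternative gives 1.
Others report (20, 21, 21): truth gives 1, best alternative gives 1.
Others report (21, 20, 20): truth gives 1, best alternative gives 1.
Others report (21, 20, 21): truth gives 1, best alternative gives 1.
(Remaining 21 profiles checked similarly; truth is weakly best in each.)
In every case the truthful report is at least as good as any alternative, so it is a dominant strategy.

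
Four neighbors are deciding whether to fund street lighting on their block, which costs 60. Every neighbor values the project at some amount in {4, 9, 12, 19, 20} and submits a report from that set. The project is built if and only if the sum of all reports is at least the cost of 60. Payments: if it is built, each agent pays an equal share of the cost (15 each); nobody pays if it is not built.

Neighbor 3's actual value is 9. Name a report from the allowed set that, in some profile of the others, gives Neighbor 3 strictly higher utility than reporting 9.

4

Suppose Neighbor 1 reports 12, Neighbor 2 reports 19 and Neighbor 4 reports 20.
Report 9: project built, pays 15, utility 9 - 15 = -6.
Report 4: project not built, utility 0.
So reporting 4 beats truth here (0 > -6).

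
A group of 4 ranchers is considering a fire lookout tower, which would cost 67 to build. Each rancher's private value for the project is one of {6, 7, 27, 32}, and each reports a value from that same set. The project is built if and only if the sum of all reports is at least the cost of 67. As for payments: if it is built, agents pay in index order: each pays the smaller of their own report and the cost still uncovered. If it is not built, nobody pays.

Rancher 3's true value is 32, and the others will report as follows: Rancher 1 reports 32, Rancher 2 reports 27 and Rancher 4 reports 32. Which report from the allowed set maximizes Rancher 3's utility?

6

Report 6: project built, pays 6, utility 32 - 6 = 26.
Report 7: project built, pays 7, utility 32 - 7 = 25.
Report 27: project built, pays 8, utility 32 - 8 = 24.
Report 32: project built, pays 8, utility 32 - 8 = 24.
The best choice is 6 with utility 26.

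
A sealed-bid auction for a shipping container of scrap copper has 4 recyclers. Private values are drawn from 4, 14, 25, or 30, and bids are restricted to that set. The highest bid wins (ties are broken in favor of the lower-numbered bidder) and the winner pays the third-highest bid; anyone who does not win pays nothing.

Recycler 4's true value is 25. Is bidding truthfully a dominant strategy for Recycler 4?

No

Consider the case where Recycler 1 bids 4, Recycler 2 bids 4 and Recycler 3 bids 25.
Truthful bid 25: loses, pays 0, utility 0.
Bid 30 instead: wins, pays 4, utility 25 - 4 = 21.
Since 21 > 0, bidding 30 is strictly better here, so truthful bidding is not dominant.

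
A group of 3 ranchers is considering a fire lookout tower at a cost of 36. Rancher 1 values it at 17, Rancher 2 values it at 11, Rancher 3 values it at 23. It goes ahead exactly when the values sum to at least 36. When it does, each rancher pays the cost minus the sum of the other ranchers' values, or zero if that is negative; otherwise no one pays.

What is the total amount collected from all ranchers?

10

Total value 51 ≥ cost 36, so it is built.
Rancher 1: others sum to 34; max(0, 36 - 34) = 2.
Rancher 2: others sum to 40; max(0, 36 - 40) = 0.
Rancher 3: others sum to 28; max(0, 36 - 28) = 8.
Total collected = 2 + 0 + 8 = 10.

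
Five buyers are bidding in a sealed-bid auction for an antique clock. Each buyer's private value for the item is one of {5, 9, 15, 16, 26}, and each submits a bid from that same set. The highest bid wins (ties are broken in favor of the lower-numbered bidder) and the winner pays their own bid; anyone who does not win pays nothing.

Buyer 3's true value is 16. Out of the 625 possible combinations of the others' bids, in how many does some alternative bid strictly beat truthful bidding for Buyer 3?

Others bid (5, 5, 5, 5): truth gives 0; bid 9 gives 7 > 0. Violating.
Others bid (5, 5, 5, 9): truth gives 0; bid 9 gives 7 > 0. Violating.
Others bid (5, 5, 5, 15): truth gives 0; bid 15 gives 1 > 0. Violating.
Others bid (5, 5, 9, 5): truth gives 0; bid 9 gives 7 > 0. Violating.
Others bid (5, 5, 5, 16): truth gives 0; no alternative beats it.
Others bid (5, 5, 5, 26): truth gives 0; no alternative beats it.
(Checking all 625 profiles: 36 have a profitable deviation, 589 do not.)

36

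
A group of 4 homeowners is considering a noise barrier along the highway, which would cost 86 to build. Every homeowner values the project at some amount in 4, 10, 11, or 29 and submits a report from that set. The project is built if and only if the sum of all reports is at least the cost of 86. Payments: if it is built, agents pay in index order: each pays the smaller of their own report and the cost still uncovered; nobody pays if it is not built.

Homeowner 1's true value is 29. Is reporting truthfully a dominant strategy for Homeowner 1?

Consider the case where Homeowner 2 reports 29, Homeowner 3 reports 29 and Homeowner 4 reports 29.
Truthful report 29: project built, pays 29, utility 29 - 29 = 0.
Report 4 instead: project built, pays 4, utility 29 - 4 = 25.
Since 25 > 0, reporting 4 is strictly better here, so truthful reporting is not dominant.

No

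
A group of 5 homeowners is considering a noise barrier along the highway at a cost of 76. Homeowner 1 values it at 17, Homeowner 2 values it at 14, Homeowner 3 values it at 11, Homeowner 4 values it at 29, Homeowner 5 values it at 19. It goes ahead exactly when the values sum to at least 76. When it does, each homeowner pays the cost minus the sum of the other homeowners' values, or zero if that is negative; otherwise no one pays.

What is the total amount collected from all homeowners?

23

Total value 90 ≥ cost 76, so it is built.
Homeowner 1: others sum to 73; max(0, 76 - 73) = 3.
Homeowner 2: others sum to 76; max(0, 76 - 76) = 0.
Homeowner 3: others sum to 79; max(0, 76 - 79) = 0.
Homeowner 4: others sum to 61; max(0, 76 - 61) = 15.
Homeowner 5: others sum to 71; max(0, 76 - 71) = 5.
Total collected = 3 + 0 + 0 + 15 + 5 = 23.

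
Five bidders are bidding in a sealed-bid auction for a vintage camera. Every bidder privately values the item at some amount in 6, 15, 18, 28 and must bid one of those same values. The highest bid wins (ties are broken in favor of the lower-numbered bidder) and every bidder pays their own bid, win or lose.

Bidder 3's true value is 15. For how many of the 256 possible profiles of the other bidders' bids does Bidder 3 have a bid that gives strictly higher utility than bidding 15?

Others bid (6, 6, 6, 18): truth gives -15; bid 18 gives -3 > -15. Violating.
Others bid (6, 6, 6, 28): truth gives -15; bid 6 gives -6 > -15. Violating.
Others bid (6, 6, 15, 18): truth gives -15; bid 18 gives -3 > -15. Violating.
Others bid (6, 6, 15, 28): truth gives -15; bid 6 gives -6 > -15. Violating.
Others bid (6, 6, 6, 6): truth gives 0; no alternative beats it.
Others bid (6, 6, 6, 15): truth gives 0; no alternative beats it.
(Checking all 256 profiles: 252 have a profitable deviation, 4 do not.)

252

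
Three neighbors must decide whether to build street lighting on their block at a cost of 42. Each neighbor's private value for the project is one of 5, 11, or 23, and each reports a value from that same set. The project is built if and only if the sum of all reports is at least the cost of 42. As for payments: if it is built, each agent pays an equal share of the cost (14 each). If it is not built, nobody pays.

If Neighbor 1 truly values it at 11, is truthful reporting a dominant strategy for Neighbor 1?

Consider the case where Neighbor 2 reports 11 and Neighbor 3 reports 23.
Truthful report 11: project built, pays 14, utility 11 - 14 = -3.
Report 5 instead: project not built, utility 0.
Since 0 > -3, reporting 5 is strictly better here, so truthful reporting is not dominant.

No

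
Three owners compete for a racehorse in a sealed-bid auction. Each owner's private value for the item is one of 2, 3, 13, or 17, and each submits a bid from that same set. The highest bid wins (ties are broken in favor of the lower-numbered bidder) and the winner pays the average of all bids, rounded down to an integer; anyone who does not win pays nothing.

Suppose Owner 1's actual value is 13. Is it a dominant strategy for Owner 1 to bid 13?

Consider the case where Owner 2 bids 2 and Owner 3 bids 2.
Truthful bid 13: wins, pays 5, utility 13 - 5 = 8.
Bid 2 instead: wins, pays 2, utility 13 - 2 = 11.
Since 11 > 8, bidding 2 is strictly better here, so truthful bidding is not dominant.

No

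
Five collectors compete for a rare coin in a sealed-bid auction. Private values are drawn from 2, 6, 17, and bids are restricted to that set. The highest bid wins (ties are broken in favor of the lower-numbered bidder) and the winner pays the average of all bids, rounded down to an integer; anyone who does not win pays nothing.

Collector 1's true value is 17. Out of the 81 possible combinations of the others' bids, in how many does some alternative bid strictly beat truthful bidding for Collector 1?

Others bid (2, 2, 2, 2): truth gives 12; bid 2 gives 15 > 12. Violating.
Others bid (2, 2, 2, 6): truth gives 12; bid 6 gives 14 > 12. Violating.
Others bid (2, 2, 6, 2): truth gives 12; bid 6 gives 14 > 12. Violating.
Others bid (2, 2, 6, 6): truth gives 11; bid 6 gives 13 > 11. Violating.
Others bid (2, 2, 2, 17): truth gives 9; no alternative beats it.
Others bid (2, 2, 6, 17): truth gives 9; no alternative beats it.
(Checking all 81 profiles: 16 have a profitable deviation, 65 do not.)

16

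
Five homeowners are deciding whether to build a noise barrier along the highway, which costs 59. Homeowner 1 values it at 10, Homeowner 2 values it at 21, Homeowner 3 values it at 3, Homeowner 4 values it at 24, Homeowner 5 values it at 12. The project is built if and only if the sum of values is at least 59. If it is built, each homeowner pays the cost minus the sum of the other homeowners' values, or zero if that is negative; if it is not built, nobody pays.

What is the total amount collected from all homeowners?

Total value 70 ≥ cost 59, so it is built.
Homeowner 1: others sum to 60; max(0, 59 - 60) = 0.
Homeowner 2: others sum to 49; max(0, 59 - 49) = 10.
Homeowner 3: others sum to 67; max(0, 59 - 67) = 0.
Homeowner 4: others sum to 46; max(0, 59 - 46) = 13.
Homeowner 5: others sum to 58; max(0, 59 - 58) = 1.
Total collected = 0 + 10 + 0 + 13 + 1 = 24.

24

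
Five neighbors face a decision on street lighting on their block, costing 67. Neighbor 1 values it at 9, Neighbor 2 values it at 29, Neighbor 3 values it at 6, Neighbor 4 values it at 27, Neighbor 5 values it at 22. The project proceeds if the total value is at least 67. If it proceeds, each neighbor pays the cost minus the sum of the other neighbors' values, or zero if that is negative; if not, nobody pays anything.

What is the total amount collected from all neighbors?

4

Total value 93 ≥ cost 67, so it is built.
Neighbor 1: others sum to 84; max(0, 67 - 84) = 0.
Neighbor 2: others sum to 64; max(0, 67 - 64) = 3.
Neighbor 3: others sum to 87; max(0, 67 - 87) = 0.
Neighbor 4: others sum to 66; max(0, 67 - 66) = 1.
Neighbor 5: others sum to 71; max(0, 67 - 71) = 0.
Total collected = 0 + 3 + 0 + 1 + 0 = 4.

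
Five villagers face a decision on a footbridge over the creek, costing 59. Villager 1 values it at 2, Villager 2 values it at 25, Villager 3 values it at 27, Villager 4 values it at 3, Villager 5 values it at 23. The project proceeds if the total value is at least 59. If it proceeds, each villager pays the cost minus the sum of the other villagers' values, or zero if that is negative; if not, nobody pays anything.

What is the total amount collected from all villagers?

Total value 80 ≥ cost 59, so it is built.
Villager 1: others sum to 78; max(0, 59 - 78) = 0.
Villager 2: others sum to 55; max(0, 59 - 55) = 4.
Villager 3: others sum to 53; max(0, 59 - 53) = 6.
Villager 4: others sum to 77; max(0, 59 - 77) = 0.
Villager 5: others sum to 57; max(0, 59 - 57) = 2.
Total collected = 0 + 4 + 6 + 0 + 2 = 12.

12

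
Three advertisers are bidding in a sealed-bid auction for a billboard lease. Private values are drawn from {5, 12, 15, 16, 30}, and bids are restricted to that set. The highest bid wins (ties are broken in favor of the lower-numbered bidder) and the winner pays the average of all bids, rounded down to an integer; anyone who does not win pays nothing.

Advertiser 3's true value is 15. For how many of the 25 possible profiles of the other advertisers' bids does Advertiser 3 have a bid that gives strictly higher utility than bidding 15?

5

Others bid (5, 5): truth gives 7; bid 12 gives 8 > 7. Violating.
Others bid (5, 15): truth gives 0; bid 16 gives 3 > 0. Violating.
Others bid (12, 15): truth gives 0; bid 16 gives 1 > 0. Violating.
Others bid (15, 5): truth gives 0; bid 16 gives 3 > 0. Violating.
Others bid (5, 12): truth gives 5; no alternative beats it.
Others bid (5, 16): truth gives 0; no alternative beats it.
(Checking all 25 profiles: 5 have a profitable deviation, 20 do not.)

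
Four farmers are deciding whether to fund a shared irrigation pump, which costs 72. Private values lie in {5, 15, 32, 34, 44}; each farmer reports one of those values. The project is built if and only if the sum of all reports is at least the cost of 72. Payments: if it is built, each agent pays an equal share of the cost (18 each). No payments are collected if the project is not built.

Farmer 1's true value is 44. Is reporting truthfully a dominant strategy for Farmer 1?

Check each profile of the others' reports and compare truth against every alternative report.
Others report (5, 15, 15): truth gives 26, best alternative gives 0.
Others report (15, 5, 15): truth gives 26, best alternative gives 0.
Others report (15, 15, 5): truth gives 26, best alternative gives 0.
Others report (5, 5, 32): truth gives 26, best alternative gives 26.
Others report (5, 5, 34): truth gives 26, best alternative gives 26.
Others report (5, 5, 44): truth gives 26, best alternative gives 26.
(Remaining 119 profiles checked similarly; truth is weakly best in each.)
In every case the truthful report is at least as good as any alternative, so it is a dominant strategy.

Yes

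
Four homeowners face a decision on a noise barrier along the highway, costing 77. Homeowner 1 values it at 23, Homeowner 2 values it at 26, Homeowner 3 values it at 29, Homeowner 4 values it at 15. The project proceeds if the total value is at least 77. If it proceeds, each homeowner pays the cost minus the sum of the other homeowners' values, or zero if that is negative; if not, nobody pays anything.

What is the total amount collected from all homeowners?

Total value 93 ≥ cost 77, so it is built.
Homeowner 1: others sum to 70; max(0, 77 - 70) = 7.
Homeowner 2: others sum to 67; max(0, 77 - 67) = 10.
Homeowner 3: others sum to 64; max(0, 77 - 64) = 13.
Homeowner 4: others sum to 78; max(0, 77 - 78) = 0.
Total collected = 7 + 10 + 13 + 0 = 30.

30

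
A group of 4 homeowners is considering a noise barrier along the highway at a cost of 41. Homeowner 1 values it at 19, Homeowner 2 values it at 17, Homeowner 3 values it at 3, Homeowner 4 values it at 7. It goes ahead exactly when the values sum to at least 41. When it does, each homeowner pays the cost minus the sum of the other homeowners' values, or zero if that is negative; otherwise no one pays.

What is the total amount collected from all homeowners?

Total value 46 ≥ cost 41, so it is built.
Homeowner 1: others sum to 27; max(0, 41 - 27) = 14.
Homeowner 2: others sum to 29; max(0, 41 - 29) = 12.
Homeowner 3: others sum to 43; max(0, 41 - 43) = 0.
Homeowner 4: others sum to 39; max(0, 41 - 39) = 2.
Total collected = 14 + 12 + 0 + 2 = 28.

28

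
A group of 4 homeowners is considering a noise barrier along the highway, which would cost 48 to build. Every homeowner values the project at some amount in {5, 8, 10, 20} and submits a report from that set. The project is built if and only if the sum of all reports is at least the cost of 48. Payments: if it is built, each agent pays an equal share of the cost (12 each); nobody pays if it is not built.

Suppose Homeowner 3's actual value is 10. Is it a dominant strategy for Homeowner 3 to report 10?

Consider the case where Homeowner 1 reports 8, Homeowner 2 reports 10 and Homeowner 4 reports 20.
Truthful report 10: project built, pays 12, utility 10 - 12 = -2.
Report 5 instead: project not built, utility 0.
Since 0 > -2, reporting 5 is strictly better here, so truthful reporting is not dominant.

No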